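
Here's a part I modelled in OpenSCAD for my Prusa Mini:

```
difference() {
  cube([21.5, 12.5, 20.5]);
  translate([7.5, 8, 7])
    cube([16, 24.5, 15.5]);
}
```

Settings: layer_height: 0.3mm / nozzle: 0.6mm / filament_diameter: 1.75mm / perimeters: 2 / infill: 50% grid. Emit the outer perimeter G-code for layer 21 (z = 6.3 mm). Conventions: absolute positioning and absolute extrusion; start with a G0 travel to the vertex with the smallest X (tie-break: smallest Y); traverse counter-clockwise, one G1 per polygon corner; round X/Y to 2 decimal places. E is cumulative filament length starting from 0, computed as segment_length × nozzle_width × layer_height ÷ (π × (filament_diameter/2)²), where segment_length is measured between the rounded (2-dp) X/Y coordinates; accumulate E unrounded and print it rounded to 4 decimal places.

G0 X0.00 Y0.00 Z6.30
G1 X21.50 Y0.00 E1.6090
G1 X21.50 Y12.50 E2.5444
G1 X0.00 Y12.50 E4.1534
G1 X0.00 Y0.00 E5.0888

At z = 6.3 mm: the cube is present — its section is the full 21.5×12.5 rectangle; the cube at (7.5, 8) is absent (z outside [7, 22.5]); After the difference (first − rest): none of the subtracted shapes is present at this height, so the 21.5×12.5 cube is unchanged — 1 connected region. The outline is a single polygon with 4 vertices. Extrusion per mm of travel: 0.6 × 0.3 / (π × 0.875²) = 0.074835. Accumulating E over each segment gives final E = 5.0888.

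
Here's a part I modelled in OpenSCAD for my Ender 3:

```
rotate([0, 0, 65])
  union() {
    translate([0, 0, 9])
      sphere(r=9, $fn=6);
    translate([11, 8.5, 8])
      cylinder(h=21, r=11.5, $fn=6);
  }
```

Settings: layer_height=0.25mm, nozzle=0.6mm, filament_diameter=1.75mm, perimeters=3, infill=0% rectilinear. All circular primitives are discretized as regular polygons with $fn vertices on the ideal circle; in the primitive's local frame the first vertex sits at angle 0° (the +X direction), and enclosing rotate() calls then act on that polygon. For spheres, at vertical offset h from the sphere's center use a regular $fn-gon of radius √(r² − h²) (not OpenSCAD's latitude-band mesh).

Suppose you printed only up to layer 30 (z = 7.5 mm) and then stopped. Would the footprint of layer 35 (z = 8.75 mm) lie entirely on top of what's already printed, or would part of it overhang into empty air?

part overhangs

Compare the two slices. At z = 7.5: the sphere: section is a regular 6-gon, circumradius = √(r²−h²) = √(9²−1.5²) = 8.874 (area = (6/2)·8.874²·sin(360°/6) = 204.60 mm²); the cylinder at (11, 8.5) is absent (z outside [8, 29]); Combining (union): only the r=9 sphere is present, so the union is just that shape — area = 204.60 mm²; (rotated 65° about Z; rotation is an isometry so areas/perimeters/island counts are preserved). At z = 8.75: the sphere: section is a regular 6-gon, circumradius = √(r²−h²) = √(9²−0.25²) = 8.997 (area = (6/2)·8.997²·sin(360°/6) = 210.28 mm²); the r=11.5 cylinder at (11, 8.5) gives a regular 6-gon of circumradius 11.5 (constant along its height) (area = (6/2)·11.500²·sin(360°/6) = 343.60 mm²); Combining (union): the regions partially overlap — summed areas 553.88 mm² minus the doubly-counted overlap 41.22 mm² gives 512.66 mm² — area = 512.66 mm²; (whole slice rotated 65° about Z — lengths, areas and connectivity unchanged). Checking containment: at z = 8.75 the cross-section extends beyond the z = 7.5 cross-section by about 308.06 mm².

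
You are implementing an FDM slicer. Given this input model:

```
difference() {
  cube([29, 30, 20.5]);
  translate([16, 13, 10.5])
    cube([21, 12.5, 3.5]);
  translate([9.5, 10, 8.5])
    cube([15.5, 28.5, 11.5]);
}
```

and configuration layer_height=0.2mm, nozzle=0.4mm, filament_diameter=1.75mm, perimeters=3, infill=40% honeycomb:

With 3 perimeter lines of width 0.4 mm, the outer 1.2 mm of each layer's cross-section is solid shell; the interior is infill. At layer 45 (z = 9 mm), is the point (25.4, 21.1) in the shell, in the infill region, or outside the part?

At z = 9 mm: the cube (footprint 29×30) is included at this height; the cube at (16, 13) does not reach this height (z outside [10.5, 14]); the cube at (9.5, 10) (footprint 15.5×28.5) is included at this height; After the difference (first − rest): starting from the 29×30 cube, the 15.5×28.5 cube at (9.5, 10) partially overlaps it — only the 310.00 mm² overlap (of its 441.75 mm²) is removed, clipping the outline — 1 connected region. Overall, the cross-section is a single solid region. The nearest boundary edge runs (25.00, 10.00)→(25.00, 30.00); distance from the point to it = 0.40 mm. The point is inside the cross-section, 0.40 mm from the nearest boundary — within the 1.2 mm shell band (3 × 0.4).

shell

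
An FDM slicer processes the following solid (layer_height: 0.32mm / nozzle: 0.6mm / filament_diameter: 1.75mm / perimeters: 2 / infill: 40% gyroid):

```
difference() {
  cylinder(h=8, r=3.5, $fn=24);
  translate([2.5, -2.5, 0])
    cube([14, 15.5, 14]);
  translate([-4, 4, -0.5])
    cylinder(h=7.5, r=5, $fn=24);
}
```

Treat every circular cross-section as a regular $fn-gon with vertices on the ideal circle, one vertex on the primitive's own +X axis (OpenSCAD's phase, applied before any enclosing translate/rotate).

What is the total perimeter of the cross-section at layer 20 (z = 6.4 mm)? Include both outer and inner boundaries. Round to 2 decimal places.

At z = 6.4 mm: the cylinder: section is a regular 24-gon, circumradius r=3.5 (perimeter = 2·24·3.500·sin(180°/24) = 21.93 mm); the cube at (2.5, -2.5) is present — its section is the full 14×15.5 rectangle (perimeter 59.00 mm); the cylinder at (-4, 4): section is a regular 24-gon, circumradius r=5 (perimeter = 2·24·5.000·sin(180°/24) = 31.33 mm); After the difference (first − rest): starting from the r=3.5 cylinder, the 14×15.5 cube at (2.5, -2.5) partially overlaps it — only the 3.26 mm² overlap (of its 217.00 mm²) is removed, clipping the outline; the r=5 cylinder at (-4, 4) partially overlaps it — only the 11.84 mm² overlap (of its 77.65 mm²) is removed, clipping the outline — boundary = 20.65 mm. Overall, the cross-section is a single solid region. Total boundary length (outer) = 20.65 mm.

20.65 mm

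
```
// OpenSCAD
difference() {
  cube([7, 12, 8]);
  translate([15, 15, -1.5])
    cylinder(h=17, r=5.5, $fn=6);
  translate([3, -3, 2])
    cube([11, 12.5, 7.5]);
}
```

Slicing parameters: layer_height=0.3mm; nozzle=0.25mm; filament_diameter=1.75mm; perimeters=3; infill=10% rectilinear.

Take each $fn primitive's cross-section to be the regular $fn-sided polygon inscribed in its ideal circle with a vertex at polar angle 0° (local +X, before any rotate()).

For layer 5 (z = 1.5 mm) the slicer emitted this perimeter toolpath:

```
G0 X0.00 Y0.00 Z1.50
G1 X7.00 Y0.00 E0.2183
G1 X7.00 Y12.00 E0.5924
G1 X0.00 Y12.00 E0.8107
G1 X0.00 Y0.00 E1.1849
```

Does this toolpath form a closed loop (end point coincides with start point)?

yes

Start point (G0): (0.00, 0.00). End point (last G1): the path returns to the start — closed.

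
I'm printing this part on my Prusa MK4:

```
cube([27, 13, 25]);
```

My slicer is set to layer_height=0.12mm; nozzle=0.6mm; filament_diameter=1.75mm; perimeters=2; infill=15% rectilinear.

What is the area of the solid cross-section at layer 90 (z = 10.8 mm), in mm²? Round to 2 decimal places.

At z = 10.8 mm: the cube (footprint 27×13) is included at this height (area 351.00 mm²). Overall, the cross-section is a single solid region. Net area = 351.00 mm².

351.00 mm²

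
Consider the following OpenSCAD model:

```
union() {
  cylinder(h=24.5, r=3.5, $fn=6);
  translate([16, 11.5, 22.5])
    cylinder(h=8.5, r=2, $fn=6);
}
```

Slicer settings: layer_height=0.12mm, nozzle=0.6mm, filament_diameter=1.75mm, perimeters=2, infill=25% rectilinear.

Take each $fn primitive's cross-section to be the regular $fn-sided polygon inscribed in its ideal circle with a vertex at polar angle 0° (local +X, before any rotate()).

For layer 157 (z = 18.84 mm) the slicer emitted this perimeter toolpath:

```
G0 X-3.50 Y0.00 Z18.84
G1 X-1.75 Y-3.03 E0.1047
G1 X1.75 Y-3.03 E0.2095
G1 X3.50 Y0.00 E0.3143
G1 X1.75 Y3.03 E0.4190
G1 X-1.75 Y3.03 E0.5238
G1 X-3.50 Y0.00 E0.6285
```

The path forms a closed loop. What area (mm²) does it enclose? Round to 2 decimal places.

31.81 mm²

Apply the shoelace formula to the sequence of (X, Y) vertices; enclosed area = 31.81 mm².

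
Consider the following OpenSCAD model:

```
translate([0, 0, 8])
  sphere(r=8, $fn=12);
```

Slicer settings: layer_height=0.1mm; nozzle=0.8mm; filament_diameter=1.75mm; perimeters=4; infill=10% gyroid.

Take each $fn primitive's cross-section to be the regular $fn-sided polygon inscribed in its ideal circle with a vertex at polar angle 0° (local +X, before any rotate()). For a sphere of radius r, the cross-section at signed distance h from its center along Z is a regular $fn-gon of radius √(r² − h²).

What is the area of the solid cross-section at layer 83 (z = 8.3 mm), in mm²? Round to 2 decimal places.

At z = 8.3 mm: the r=8 sphere slices to a regular 12-gon of circumradius 7.994 (√(r²−h²) with h=0.3 from center) (area = (12/2)·7.994²·sin(360°/12) = 191.73 mm²). Overall, the cross-section is a single solid region. Net area = 191.73 mm².

191.73 mm²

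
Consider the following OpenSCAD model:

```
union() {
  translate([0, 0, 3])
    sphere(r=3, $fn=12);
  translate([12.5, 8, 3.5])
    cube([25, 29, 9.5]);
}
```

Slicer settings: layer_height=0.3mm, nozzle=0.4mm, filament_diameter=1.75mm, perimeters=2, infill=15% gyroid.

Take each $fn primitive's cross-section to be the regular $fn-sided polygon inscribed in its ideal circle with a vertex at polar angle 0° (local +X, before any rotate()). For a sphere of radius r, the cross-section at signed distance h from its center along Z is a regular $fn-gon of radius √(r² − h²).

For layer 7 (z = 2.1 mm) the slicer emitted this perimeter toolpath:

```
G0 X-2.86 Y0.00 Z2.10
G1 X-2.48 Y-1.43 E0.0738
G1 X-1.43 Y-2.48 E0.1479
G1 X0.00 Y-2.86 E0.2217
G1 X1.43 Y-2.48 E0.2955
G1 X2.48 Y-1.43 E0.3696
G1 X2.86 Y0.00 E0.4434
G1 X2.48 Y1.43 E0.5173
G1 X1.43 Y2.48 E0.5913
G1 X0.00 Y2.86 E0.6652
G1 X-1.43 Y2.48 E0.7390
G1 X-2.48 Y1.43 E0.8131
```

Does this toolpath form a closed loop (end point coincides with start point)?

Start point (G0): (-2.86, 0.00). End point (last G1): the path does not return to the start — open.

no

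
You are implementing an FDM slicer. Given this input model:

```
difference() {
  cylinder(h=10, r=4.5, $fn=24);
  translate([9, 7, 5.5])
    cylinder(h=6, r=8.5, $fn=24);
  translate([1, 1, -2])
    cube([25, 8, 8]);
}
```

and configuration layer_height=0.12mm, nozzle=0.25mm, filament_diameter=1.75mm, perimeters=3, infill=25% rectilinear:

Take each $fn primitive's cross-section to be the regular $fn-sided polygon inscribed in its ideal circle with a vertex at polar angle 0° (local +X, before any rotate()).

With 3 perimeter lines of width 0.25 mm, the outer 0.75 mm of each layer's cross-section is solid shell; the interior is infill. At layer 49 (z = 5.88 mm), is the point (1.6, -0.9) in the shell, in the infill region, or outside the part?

At z = 5.88 mm: the r=4.5 cylinder gives a regular 24-gon of circumradius 4.5 (constant along its height); the r=8.5 cylinder at (9, 7) contributes a regular 24-gon of circumradius 8.5; the 25×8 cube at (1, 1) contributes its full rectangle; Taking the first minus the rest: starting from the r=4.5 cylinder, the r=8.5 cylinder at (9, 7) partially overlaps it — only the 5.89 mm² overlap (of its 224.40 mm²) is removed, clipping the outline; the 25×8 cube at (1, 1) partially overlaps it — only the 2.79 mm² overlap (of its 200.00 mm²) is removed, clipping the outline — 1 connected region. Overall, the cross-section is a single solid region. The nearest boundary edge runs (1.00, 1.00)→(2.98, 1.00); distance from the point to it = 1.90 mm. The point is inside the cross-section and 1.90 mm from the nearest boundary — more than the 0.75 mm shell width (3 × 0.25), so it's in the infill interior.

infill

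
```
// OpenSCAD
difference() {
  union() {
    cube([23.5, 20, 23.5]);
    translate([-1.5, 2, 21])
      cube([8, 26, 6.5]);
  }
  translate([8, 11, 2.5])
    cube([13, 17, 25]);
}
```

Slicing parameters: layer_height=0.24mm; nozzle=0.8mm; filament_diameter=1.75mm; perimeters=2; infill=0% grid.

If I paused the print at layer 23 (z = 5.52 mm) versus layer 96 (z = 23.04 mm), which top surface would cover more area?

layer 96 (z = 23.04 mm)

Layer 23 (z = 5.52): the cube is present — its section is the full 23.5×20 rectangle (area 470.00 mm²); the cube at (-1.5, 2) is absent (z outside [21, 27.5]); Merging all regions: only the 23.5×20 cube is present, so the union is just that shape — area = 470.00 mm²; the 13×17 cube at (8, 11) contributes its full rectangle (area 221.00 mm²); Taking the first minus the rest: starting from that combined region (470.00 mm²), the 13×17 cube at (8, 11) partially overlaps it — only the 117.00 mm² overlap (of its 221.00 mm²) is removed, clipping the outline — area = 353.00 mm². So its area = 353.00 mm². Layer 96 (z = 23.04): the 23.5×20 cube contributes its full rectangle (area 470.00 mm²); the 8×26 cube at (-1.5, 2) contributes its full rectangle (area 208.00 mm²); Merging all regions: the regions partially overlap — summed areas 678.00 mm² minus the doubly-counted overlap 117.00 mm² gives 561.00 mm² — area = 561.00 mm²; the cube at (8, 11) is present — its section is the full 13×17 rectangle (area 221.00 mm²); Subtracting the remaining from the first: starting from that combined region (561.00 mm²), the 13×17 cube at (8, 11) partially overlaps it — only the 117.00 mm² overlap (of its 221.00 mm²) is removed, clipping the outline — area = 444.00 mm². So its area = 444.00 mm². Layer 96 is larger (444.00 vs 353.00 mm²).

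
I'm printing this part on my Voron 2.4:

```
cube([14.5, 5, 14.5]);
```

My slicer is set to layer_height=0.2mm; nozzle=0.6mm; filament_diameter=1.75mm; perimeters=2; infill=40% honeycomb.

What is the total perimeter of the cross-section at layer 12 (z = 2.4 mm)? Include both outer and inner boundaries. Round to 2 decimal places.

39.00 mm

At z = 2.4 mm: the cube is present — its section is the full 14.5×5 rectangle (perimeter 39.00 mm). Overall, the cross-section is a single solid region. Total boundary length (outer) = 39.00 mm.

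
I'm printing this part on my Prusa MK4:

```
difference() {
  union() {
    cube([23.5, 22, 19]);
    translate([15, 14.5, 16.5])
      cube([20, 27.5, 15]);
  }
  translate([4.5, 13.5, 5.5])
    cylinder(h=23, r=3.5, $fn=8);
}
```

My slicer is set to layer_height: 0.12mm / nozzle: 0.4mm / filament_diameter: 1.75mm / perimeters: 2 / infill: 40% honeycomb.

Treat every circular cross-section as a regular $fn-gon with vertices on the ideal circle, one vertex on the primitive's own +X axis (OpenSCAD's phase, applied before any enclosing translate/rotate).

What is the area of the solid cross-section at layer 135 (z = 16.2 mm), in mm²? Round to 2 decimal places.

At z = 16.2 mm: the cube is present — its section is the full 23.5×22 rectangle (area 517.00 mm²); the cube at (15, 14.5) does not reach this height (z outside [16.5, 31.5]); Combining (union): only the 23.5×22 cube is present, so the union is just that shape — area = 517.00 mm²; the r=3.5 cylinder at (4.5, 13.5) contributes a regular 8-gon of circumradius 3.5 (area = (8/2)·3.500²·sin(360°/8) = 34.65 mm²); After the difference (first − rest): starting from that combined region (517.00 mm²), the r=3.5 cylinder at (4.5, 13.5) lies wholly inside it (removes its full 34.65 mm² and its 21.43 mm outline becomes a hole wall) — area = 482.35 mm². Overall, the cross-section is one region with 1 hole. Net area = 482.35 mm².

482.35 mm²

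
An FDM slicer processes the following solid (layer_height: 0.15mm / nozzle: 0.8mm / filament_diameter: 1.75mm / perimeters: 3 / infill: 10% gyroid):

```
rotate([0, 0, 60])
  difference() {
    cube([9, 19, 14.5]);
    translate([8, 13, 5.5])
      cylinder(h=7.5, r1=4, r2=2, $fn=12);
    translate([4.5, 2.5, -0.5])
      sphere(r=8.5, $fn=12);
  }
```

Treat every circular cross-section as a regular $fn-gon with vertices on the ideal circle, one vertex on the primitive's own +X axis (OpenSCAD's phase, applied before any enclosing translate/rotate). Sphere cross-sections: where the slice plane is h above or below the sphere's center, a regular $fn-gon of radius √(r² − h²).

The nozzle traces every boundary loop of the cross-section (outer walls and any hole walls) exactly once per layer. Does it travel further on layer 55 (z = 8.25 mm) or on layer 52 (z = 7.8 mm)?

layer 52 (z = 7.8 mm)

Layer 55 (z = 8.25): the cube is present — its section is the full 9×19 rectangle (perimeter 56.00 mm); the cone at (8, 13) (r1=4→r2=2) has section circumradius 3.267 here — a regular 12-gon (perimeter = 2·12·3.267·sin(180°/12) = 20.29 mm); the sphere at (4.5, 2.5) does not reach this height (|z−center|=8.750 > r=8.5); Taking the first minus the rest: starting from the 9×19 cube, the cone at (8, 13) partially overlaps it — only the 22.27 mm² overlap (of its 32.01 mm²) is removed, clipping the outline — boundary = 62.22 mm; (whole slice rotated 60° about Z — lengths, areas and connectivity unchanged). So its perimeter = 62.22 mm. Layer 52 (z = 7.8): the 9×19 cube contributes its full rectangle (perimeter 56.00 mm); the cone at (8, 13) contributes a regular 12-gon of circumradius 3.387 (interpolated between r1=4 and r2=2 at t=0.307) (perimeter = 2·12·3.387·sin(180°/12) = 21.04 mm); the r=8.5 sphere at (4.5, 2.5) contributes a regular 12-gon of circumradius √(8.5²−8.3²) = 1.833 (perimeter = 2·12·1.833·sin(180°/12) = 11.39 mm); Taking the first minus the rest: starting from the 9×19 cube, the cone at (8, 13) partially overlaps it — only the 23.71 mm² overlap (of its 34.41 mm²) is removed, clipping the outline; the r=8.5 sphere at (4.5, 2.5) lies wholly inside it (removes its full 10.08 mm² and its 11.39 mm outline becomes a hole wall) — boundary (outer + 1 inner loop) = 73.74 mm; (whole slice rotated 60° about Z — lengths, areas and connectivity unchanged). So its perimeter = 73.74 mm. Layer 52 is larger (73.74 vs 62.22 mm).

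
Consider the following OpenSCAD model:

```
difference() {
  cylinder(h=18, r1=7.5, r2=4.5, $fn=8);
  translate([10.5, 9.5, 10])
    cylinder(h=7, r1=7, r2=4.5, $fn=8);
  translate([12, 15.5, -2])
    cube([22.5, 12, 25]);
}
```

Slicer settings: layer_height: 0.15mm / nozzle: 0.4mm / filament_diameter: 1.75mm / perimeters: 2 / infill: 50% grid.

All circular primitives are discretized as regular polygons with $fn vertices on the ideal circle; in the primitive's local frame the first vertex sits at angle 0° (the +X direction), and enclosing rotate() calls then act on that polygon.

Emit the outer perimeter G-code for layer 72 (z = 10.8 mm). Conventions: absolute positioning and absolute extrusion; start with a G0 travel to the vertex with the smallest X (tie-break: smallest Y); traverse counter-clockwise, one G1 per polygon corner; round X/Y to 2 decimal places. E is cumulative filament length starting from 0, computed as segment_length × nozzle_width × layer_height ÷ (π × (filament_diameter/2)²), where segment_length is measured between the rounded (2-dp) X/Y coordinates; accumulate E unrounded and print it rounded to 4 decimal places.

G0 X-5.70 Y0.00 Z10.80
G1 X-4.03 Y-4.03 E0.1088
G1 X0.00 Y-5.70 E0.2176
G1 X4.03 Y-4.03 E0.3265
G1 X5.70 Y0.00 E0.4353
G1 X4.03 Y4.03 E0.5441
G1 X0.00 Y5.70 E0.6529
G1 X-4.03 Y4.03 E0.7617
G1 X-5.70 Y0.00 E0.8705

At z = 10.8 mm: the cone contributes a regular 8-gon of circumradius 5.700 (interpolated between r1=7.5 and r2=4.5 at t=0.600); the cone at (10.5, 9.5) (r1=7→r2=4.5) has section circumradius 6.714 here — a regular 8-gon; the cube at (12, 15.5) (footprint 22.5×12) is included at this height; Taking the first minus the rest: starting from the cone, the cone at (10.5, 9.5) misses the remaining region (no effect); the 22.5×12 cube at (12, 15.5) misses the remaining region (no effect) — 1 connected region. The outline is a single polygon with 8 vertices. Extrusion per mm of travel: 0.4 × 0.15 / (π × 0.875²) = 0.024945. Accumulating E over each segment gives final E = 0.8705.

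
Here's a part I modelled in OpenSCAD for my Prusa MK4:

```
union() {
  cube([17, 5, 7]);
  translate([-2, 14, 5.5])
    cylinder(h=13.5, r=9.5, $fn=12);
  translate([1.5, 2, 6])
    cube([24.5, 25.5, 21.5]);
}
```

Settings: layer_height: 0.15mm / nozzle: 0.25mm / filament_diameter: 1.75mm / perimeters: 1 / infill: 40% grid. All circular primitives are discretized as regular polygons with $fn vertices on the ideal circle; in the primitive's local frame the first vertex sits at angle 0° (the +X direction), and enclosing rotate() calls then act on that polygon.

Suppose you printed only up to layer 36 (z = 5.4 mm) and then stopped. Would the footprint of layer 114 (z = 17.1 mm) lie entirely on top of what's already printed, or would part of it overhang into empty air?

Compare the two slices. At z = 5.4: the cube (footprint 17×5) is included at this height (area 85.00 mm²); the cylinder at (-2, 14) does not reach this height (z outside [5.5, 19]); the cube at (1.5, 2) does not reach this height (z outside [6, 27.5]); Merging all regions: only the 17×5 cube is present, so the union is just that shape — area = 85.00 mm². At z = 17.1: the cube is absent (z outside [0, 7]); the r=9.5 cylinder at (-2, 14) gives a regular 12-gon of circumradius 9.5 (constant along its height) (area = (12/2)·9.500²·sin(360°/12) = 270.75 mm²); the cube at (1.5, 2) (footprint 24.5×25.5) is included at this height (area 624.75 mm²); Merging all regions: the regions partially overlap — summed areas 895.50 mm² minus the doubly-counted overlap 72.16 mm² gives 823.34 mm² — area = 823.34 mm². Checking containment: at z = 17.1 the cross-section extends beyond the z = 5.4 cross-section by about 776.84 mm².

part overhangs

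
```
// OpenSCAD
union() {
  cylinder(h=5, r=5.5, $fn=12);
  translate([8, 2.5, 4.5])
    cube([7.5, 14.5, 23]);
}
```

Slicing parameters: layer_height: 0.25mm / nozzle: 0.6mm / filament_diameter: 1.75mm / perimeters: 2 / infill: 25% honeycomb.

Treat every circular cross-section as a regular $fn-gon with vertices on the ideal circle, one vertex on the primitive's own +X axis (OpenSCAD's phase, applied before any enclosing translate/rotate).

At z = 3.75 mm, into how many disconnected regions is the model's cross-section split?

At z = 3.75 mm: the cylinder: section is a regular 12-gon, circumradius r=5.5; the cube at (8, 2.5) is not intersected at this z (z outside [4.5, 27.5]); Combining (union): only the r=5.5 cylinder is present, so the union is just that shape — 1 connected region. The result has 1 disconnected region.

1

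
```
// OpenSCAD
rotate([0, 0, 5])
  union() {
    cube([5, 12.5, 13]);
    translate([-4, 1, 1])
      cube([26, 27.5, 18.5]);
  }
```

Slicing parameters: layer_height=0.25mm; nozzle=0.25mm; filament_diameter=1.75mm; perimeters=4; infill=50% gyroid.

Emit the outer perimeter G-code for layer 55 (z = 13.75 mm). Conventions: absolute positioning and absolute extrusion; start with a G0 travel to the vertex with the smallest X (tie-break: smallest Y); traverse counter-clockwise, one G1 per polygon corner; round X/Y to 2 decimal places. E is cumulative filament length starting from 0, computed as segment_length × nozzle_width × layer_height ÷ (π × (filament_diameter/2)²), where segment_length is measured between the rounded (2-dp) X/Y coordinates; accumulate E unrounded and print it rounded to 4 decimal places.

G0 X-6.47 Y28.04 Z13.75
G1 X-4.07 Y0.65 E0.7144
G1 X21.83 Y2.91 E1.3900
G1 X19.43 Y30.31 E2.1047
G1 X-6.47 Y28.04 E2.7803

At z = 13.75 mm: the cube is not intersected at this z (z outside [0, 13]); the cube at (-4, 1) is present — its section is the full 26×27.5 rectangle; Combining (union): only the 26×27.5 cube at (-4, 1) is present, so the union is just that shape — 1 connected region; (rotated 5° about Z; rotation is an isometry so areas/perimeters/island counts are preserved). The outline is a single polygon with 4 vertices. Extrusion per mm of travel: 0.25 × 0.25 / (π × 0.875²) = 0.025984. Accumulating E over each segment gives final E = 2.7803.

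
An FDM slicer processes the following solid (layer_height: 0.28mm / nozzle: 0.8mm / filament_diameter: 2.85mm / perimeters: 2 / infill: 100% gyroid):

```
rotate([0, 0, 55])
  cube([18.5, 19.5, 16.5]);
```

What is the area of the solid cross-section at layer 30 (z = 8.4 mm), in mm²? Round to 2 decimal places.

360.75 mm²

At z = 8.4 mm: the cube (footprint 18.5×19.5) is included at this height (area 360.75 mm²); (whole slice rotated 55° about Z — lengths, areas and connectivity unchanged). Overall, the cross-section is a single solid region. Net area = 360.75 mm².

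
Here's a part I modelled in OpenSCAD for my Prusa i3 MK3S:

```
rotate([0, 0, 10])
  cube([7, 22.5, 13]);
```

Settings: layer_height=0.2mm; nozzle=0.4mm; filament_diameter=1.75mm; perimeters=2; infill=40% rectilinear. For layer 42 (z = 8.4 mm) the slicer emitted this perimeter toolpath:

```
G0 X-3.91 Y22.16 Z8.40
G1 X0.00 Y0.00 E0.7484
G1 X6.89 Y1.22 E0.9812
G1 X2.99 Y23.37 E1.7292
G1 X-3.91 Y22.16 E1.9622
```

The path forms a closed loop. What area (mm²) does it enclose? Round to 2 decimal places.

Apply the shoelace formula to the sequence of (X, Y) vertices; enclosed area = 157.50 mm².

157.50 mm²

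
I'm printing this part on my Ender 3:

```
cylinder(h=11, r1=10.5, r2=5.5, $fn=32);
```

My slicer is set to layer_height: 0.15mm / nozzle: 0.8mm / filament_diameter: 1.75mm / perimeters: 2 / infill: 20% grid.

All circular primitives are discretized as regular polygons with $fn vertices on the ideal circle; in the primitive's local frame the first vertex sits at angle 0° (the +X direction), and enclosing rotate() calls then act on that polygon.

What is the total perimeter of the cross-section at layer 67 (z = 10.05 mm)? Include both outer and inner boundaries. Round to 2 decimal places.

37.21 mm

At z = 10.05 mm: the cone (r1=10.5→r2=5.5) has section circumradius 5.932 here — a regular 32-gon (perimeter = 2·32·5.932·sin(180°/32) = 37.21 mm). Overall, the cross-section is a single solid region. Total boundary length (outer) = 37.21 mm.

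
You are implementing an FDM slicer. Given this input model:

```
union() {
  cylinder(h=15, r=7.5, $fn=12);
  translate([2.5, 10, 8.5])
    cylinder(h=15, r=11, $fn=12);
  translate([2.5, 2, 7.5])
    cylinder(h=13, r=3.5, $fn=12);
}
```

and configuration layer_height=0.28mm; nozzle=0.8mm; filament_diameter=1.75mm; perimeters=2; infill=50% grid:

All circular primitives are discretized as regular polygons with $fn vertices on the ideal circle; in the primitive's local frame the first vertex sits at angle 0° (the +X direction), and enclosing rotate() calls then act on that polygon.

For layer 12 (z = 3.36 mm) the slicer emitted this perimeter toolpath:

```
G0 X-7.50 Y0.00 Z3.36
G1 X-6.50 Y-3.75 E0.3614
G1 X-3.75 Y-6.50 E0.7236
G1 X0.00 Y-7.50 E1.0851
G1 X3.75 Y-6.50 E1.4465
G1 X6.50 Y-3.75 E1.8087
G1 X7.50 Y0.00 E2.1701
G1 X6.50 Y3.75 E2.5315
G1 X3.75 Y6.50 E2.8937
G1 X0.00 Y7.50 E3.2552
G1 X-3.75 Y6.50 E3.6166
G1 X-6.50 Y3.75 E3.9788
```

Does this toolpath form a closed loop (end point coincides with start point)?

Start point (G0): (-7.50, 0.00). End point (last G1): the path does not return to the start — open.

no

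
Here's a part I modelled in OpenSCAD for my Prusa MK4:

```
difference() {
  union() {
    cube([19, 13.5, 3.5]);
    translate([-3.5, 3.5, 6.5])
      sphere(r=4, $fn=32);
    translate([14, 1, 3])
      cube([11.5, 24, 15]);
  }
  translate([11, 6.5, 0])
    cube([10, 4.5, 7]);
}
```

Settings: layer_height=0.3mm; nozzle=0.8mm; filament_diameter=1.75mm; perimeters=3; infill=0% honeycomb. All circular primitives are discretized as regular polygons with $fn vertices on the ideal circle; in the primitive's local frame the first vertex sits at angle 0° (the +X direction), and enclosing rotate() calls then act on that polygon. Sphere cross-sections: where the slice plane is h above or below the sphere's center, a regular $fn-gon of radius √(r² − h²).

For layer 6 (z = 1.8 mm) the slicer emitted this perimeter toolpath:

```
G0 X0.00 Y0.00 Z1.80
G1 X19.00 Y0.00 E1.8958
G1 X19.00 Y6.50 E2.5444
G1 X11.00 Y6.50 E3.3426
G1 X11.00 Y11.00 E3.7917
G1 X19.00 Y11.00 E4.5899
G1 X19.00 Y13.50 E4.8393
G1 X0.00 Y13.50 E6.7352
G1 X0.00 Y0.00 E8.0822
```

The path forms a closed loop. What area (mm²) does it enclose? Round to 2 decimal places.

Apply the shoelace formula to the sequence of (X, Y) vertices; enclosed area = 220.50 mm².

220.50 mm²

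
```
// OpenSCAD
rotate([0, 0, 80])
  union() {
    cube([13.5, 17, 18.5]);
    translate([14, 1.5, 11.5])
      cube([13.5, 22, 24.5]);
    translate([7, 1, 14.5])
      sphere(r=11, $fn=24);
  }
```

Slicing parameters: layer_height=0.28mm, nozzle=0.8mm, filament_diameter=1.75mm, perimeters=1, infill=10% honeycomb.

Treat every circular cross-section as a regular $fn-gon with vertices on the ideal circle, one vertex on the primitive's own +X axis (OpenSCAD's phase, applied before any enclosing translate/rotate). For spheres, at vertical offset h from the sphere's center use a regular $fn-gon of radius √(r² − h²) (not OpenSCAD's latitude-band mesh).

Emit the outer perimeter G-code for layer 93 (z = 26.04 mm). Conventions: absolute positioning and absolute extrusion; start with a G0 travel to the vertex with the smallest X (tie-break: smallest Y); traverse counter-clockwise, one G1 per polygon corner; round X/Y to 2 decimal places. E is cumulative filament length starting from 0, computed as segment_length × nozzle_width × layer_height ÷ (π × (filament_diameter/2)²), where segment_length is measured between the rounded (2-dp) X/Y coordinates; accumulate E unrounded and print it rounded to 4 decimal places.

G0 X-20.71 Y17.87 Z26.04
G1 X0.95 Y14.05 E2.0483
G1 X3.30 Y27.34 E3.3052
G1 X-18.37 Y31.16 E5.3544
G1 X-20.71 Y17.87 E6.6111

At z = 26.04 mm: the cube does not reach this height (z outside [0, 18.5]); the cube at (14, 1.5) is present — its section is the full 13.5×22 rectangle; the sphere at (7, 1) is not intersected at this z (|z−center|=11.540 > r=11); Merging all regions: only the 13.5×22 cube at (14, 1.5) is present, so the union is just that shape — 1 connected region; (whole slice rotated 80° about Z — lengths, areas and connectivity unchanged). The outline is a single polygon with 4 vertices. Extrusion per mm of travel: 0.8 × 0.28 / (π × 0.875²) = 0.093128. Accumulating E over each segment gives final E = 6.6111.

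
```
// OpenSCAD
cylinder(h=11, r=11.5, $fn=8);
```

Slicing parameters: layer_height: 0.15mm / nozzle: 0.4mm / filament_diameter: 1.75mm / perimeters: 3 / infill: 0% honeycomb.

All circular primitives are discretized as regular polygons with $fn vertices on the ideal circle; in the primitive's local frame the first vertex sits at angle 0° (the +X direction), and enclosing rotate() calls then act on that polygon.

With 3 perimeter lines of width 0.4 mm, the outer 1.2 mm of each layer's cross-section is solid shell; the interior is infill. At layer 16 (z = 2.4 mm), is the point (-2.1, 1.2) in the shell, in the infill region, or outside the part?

infill

At z = 2.4 mm: the cylinder: section is a regular 8-gon, circumradius r=11.5. Overall, the cross-section is a single solid region. The nearest boundary edge runs (-8.13, 8.13)→(-11.50, 0.00); distance from the point to it = 8.23 mm. The point is inside the cross-section and 8.23 mm from the nearest boundary — more than the 1.2 mm shell width (3 × 0.4), so it's in the infill interior.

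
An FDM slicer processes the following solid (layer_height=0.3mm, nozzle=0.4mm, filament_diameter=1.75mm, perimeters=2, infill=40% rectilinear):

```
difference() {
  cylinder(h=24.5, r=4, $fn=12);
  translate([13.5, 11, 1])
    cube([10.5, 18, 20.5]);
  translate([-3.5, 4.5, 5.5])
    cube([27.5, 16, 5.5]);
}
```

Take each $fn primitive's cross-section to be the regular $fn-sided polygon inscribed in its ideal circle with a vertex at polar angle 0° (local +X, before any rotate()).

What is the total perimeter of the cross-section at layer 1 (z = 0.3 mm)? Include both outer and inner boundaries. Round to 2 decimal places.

At z = 0.3 mm: the r=4 cylinder contributes a regular 12-gon of circumradius 4 (perimeter = 2·12·4.000·sin(180°/12) = 24.85 mm); the cube at (13.5, 11) does not reach this height (z outside [1, 21.5]); the cube at (-3.5, 4.5) is absent (z outside [5.5, 11]); After the difference (first − rest): none of the subtracted shapes is present at this height, so the r=4 cylinder is unchanged — boundary = 24.85 mm. Overall, the cross-section is a single solid region. Total boundary length (outer) = 24.85 mm.

24.85 mm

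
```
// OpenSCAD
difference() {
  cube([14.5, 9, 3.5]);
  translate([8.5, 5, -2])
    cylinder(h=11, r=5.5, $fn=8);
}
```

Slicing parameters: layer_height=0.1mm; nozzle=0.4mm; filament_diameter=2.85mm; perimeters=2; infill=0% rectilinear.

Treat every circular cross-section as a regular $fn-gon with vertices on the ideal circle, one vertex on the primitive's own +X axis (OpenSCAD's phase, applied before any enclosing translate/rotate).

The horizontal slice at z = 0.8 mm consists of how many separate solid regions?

2

At z = 0.8 mm: the 14.5×9 cube contributes its full rectangle; the r=5.5 cylinder at (8.5, 5) contributes a regular 8-gon of circumradius 5.5; After the difference (first − rest): starting from the 14.5×9 cube, the r=5.5 cylinder at (8.5, 5) partially overlaps it — only the 79.52 mm² overlap (of its 85.56 mm²) is removed, clipping the outline — 2 connected regions. The result has 2 disconnected regions.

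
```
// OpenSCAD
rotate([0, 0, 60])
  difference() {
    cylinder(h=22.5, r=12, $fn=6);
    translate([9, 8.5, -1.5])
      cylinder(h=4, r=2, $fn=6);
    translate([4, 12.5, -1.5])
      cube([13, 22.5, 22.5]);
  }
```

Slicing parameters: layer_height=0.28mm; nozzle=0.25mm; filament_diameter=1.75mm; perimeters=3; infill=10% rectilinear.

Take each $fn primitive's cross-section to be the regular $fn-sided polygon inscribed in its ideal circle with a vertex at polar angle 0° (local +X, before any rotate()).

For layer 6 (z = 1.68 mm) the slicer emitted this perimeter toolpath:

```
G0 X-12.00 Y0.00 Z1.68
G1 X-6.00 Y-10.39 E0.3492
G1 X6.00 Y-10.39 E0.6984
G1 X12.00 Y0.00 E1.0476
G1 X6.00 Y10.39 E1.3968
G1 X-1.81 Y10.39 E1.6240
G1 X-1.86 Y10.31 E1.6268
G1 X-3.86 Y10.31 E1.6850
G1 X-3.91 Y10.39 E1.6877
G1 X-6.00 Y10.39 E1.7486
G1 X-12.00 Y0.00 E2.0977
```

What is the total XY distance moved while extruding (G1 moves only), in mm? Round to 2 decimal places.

Sum the Euclidean lengths of each G1 segment: total = 72.08 mm.

72.08 mm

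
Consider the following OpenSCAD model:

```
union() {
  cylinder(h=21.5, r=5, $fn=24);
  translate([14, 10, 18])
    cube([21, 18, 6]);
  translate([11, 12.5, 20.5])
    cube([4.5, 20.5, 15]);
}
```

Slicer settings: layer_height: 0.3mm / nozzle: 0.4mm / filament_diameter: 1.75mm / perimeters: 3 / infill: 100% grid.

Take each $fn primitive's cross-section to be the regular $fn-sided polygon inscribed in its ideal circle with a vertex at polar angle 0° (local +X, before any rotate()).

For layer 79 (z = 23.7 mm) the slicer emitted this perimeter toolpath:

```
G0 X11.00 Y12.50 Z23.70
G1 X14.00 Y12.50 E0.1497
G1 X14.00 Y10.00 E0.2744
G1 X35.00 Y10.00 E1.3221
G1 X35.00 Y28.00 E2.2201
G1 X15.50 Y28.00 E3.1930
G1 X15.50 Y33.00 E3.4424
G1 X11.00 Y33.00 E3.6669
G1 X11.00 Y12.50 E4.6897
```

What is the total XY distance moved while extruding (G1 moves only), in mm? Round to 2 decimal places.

94.00 mm

Sum the Euclidean lengths of each G1 segment: total = 94.00 mm.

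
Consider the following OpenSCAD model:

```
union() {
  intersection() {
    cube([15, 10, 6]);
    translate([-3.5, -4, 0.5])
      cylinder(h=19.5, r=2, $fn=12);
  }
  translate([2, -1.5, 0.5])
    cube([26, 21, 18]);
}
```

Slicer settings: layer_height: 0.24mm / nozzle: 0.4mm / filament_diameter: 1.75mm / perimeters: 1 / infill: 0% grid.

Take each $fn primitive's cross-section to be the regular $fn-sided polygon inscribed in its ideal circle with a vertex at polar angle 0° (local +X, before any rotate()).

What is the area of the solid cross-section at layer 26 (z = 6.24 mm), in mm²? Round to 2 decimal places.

546.00 mm²

At z = 6.24 mm: the cube is not intersected at this z (z outside [0, 6]); the r=2 cylinder at (-3.5, -4) gives a regular 12-gon of circumradius 2 (constant along its height) (area = (12/2)·2.000²·sin(360°/12) = 12.00 mm²); Keeping only the common overlap: at least one operand is absent at this height, so nothing remains; the cube at (2, -1.5) (footprint 26×21) is included at this height (area 546.00 mm²); Combining (union): only the 26×21 cube at (2, -1.5) is present, so the union is just that shape — area = 546.00 mm². Overall, the cross-section is a single solid region. Net area = 546.00 mm².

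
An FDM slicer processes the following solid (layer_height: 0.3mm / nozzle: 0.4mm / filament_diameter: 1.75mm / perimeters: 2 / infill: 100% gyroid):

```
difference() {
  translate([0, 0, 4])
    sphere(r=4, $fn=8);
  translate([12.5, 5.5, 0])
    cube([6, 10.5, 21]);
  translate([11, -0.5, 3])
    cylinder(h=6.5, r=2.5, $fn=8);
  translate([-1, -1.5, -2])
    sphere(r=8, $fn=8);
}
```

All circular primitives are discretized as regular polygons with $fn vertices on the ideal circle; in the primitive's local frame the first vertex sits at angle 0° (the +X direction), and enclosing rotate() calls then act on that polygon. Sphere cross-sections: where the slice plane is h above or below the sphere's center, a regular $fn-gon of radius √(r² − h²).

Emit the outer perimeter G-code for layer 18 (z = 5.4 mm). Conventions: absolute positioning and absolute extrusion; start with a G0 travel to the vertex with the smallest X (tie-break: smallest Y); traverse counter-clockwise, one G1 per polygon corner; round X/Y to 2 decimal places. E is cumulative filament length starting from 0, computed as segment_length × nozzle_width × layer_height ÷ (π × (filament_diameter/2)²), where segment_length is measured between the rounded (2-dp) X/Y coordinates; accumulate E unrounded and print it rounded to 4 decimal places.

At z = 5.4 mm: the r=4 sphere contributes a regular 8-gon of circumradius √(4²−1.4²) = 3.747; the cube at (12.5, 5.5) is present — its section is the full 6×10.5 rectangle; the r=2.5 cylinder at (11, -0.5) contributes a regular 8-gon of circumradius 2.5; the r=8 sphere at (-1, -1.5) slices to a regular 8-gon of circumradius 3.040 (√(r²−h²) with h=7.4 from center); After the difference (first − rest): starting from the r=4 sphere, the 6×10.5 cube at (12.5, 5.5) misses the remaining region (no effect); the r=2.5 cylinder at (11, -0.5) misses the remaining region (no effect); the r=8 sphere at (-1, -1.5) partially overlaps it — only the 20.57 mm² overlap (of its 26.13 mm²) is removed, clipping the outline — 1 connected region. The outline is a single polygon with 12 vertices. Extrusion per mm of travel: 0.4 × 0.3 / (π × 0.875²) = 0.049890. Accumulating E over each segment gives final E = 1.3042.

G0 X-3.75 Y0.00 Z5.40
G1 X-3.58 Y-0.40 E0.0217
G1 X-3.15 Y0.65 E0.0783
G1 X-1.00 Y1.54 E0.1944
G1 X1.15 Y0.65 E0.3105
G1 X2.04 Y-1.50 E0.4266
G1 X1.34 Y-3.19 E0.5178
G1 X2.65 Y-2.65 E0.5885
G1 X3.75 Y0.00 E0.7317
G1 X2.65 Y2.65 E0.8748
G1 X0.00 Y3.75 E1.0180
G1 X-2.65 Y2.65 E1.1611
G1 X-3.75 Y0.00 E1.3042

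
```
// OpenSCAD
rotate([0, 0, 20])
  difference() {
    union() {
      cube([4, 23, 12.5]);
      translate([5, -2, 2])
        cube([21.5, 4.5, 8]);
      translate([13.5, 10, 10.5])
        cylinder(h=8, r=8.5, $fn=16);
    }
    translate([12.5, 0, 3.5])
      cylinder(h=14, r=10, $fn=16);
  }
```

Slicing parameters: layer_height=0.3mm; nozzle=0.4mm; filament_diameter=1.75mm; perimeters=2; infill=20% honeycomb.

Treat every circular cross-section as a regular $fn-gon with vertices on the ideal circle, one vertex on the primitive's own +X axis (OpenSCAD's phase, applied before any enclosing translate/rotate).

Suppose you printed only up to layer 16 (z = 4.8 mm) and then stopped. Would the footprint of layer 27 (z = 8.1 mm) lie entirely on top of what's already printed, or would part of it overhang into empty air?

entirely on top

Compare the two slices. At z = 4.8: the cube (footprint 4×23) is included at this height (area 92.00 mm²); the cube at (5, -2) (footprint 21.5×4.5) is included at this height (area 96.75 mm²); the cylinder at (13.5, 10) does not reach this height (z outside [10.5, 18.5]); Combining (union): the 2 present regions are separate (no shared area or edge), so areas and boundary lengths simply add and each stays a separate island — area = 188.75 mm²; the r=10 cylinder at (12.5, 0) contributes a regular 16-gon of circumradius 10 (area = (16/2)·10.000²·sin(360°/16) = 306.15 mm²); After the difference (first − rest): starting from that combined region (188.75 mm²), the r=10 cylinder at (12.5, 0) partially overlaps it — only the 82.42 mm² overlap (of its 306.15 mm²) is removed, clipping the outline — area = 106.33 mm²; (whole slice rotated 20° about Z — lengths, areas and connectivity unchanged). At z = 8.1: the cube (footprint 4×23) is included at this height (area 92.00 mm²); the 21.5×4.5 cube at (5, -2) contributes its full rectangle (area 96.75 mm²); the cylinder at (13.5, 10) is absent (z outside [10.5, 18.5]); Combining (union): the 2 present regions are separate (no shared area or edge), so areas and boundary lengths simply add and each stays a separate island — area = 188.75 mm²; the cylinder at (12.5, 0): section is a regular 16-gon, circumradius r=10 (area = (16/2)·10.000²·sin(360°/16) = 306.15 mm²); Taking the first minus the rest: starting from the result so far (188.75 mm²), the r=10 cylinder at (12.5, 0) partially overlaps it — only the 82.42 mm² overlap (of its 306.15 mm²) is removed, clipping the outline — area = 106.33 mm²; (rotated 20° about Z; rotation is an isometry so areas/perimeters/island counts are preserved). Checking containment: the cross-section at z = 8.1 is a subset of the cross-section at z = 4.8.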